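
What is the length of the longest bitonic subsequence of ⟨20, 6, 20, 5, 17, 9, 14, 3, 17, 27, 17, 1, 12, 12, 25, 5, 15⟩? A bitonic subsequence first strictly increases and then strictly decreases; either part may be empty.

8

Let inc[i] be the LIS ending at i and dec[i] the longest strictly decreasing subsequence starting at i. inc = [1, 1, 2, 1, 2, 2, 3, 1, 4, 5, 4, 1, 3, 3, 5, 2, 4], dec = [5, 4, 5, 3, 4, 3, 3, 2, 3, 4, 3, 1, 2, 2, 2, 1, 1].
max_i inc[i]+dec[i]−1 = 8, with one witness 6, 9, 14, 17, 27, 17, 12, 5.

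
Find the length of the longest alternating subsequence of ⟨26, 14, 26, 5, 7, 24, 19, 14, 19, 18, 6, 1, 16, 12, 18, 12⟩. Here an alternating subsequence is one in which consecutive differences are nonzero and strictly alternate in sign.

12

Track the best alternating length ending on an up-step vs a down-step at each position: up/down = 1/1, 1/2, 3/1, 1/4, 5/4, 5/4, 5/6, 5/6, 7/6, 7/8, 5/8, 1/8, 9/8, 9/10, 11/8, 9/12.
The maximum over both is 12; one such subsequence is 26, 14, 26, 5, 24, 14, 19, 6, 16, 12, 18, 12.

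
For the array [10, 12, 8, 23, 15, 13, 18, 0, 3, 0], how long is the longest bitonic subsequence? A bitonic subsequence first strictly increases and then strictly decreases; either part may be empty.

7

One longest bitonic subsequence is 10, 12, 23, 15, 13, 3, 0 (positions 1,2,4,5,6,9,10): it rises to 23 then falls. Length 7 is optimal.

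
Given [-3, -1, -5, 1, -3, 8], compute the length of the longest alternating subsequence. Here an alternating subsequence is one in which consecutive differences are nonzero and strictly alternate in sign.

Track the best alternating length ending on an up-step vs a down-step at each position: up/down = 1/1, 2/1, 1/3, 4/1, 4/5, 6/1.
The maximum over both is 6; one such subsequence is -3, -1, -5, 1, -3, 8.

6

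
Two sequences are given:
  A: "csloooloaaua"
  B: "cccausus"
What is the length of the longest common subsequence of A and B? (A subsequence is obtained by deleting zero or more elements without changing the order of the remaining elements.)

Backtracking the LCS table gives one alignment: c (A1,B3) → s (A2,B6) → u (A11,B7).
So the longest common subsequence has length 3.

3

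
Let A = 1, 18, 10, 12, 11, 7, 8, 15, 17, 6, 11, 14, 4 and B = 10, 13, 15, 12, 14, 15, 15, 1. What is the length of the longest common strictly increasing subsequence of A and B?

A longest common strictly increasing subsequence is 10, 12, 14 (length 3); it appears in order in both A and B, and no longer such subsequence exists.

3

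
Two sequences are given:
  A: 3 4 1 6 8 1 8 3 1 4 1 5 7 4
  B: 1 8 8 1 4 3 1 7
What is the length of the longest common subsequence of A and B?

A longest common subsequence is 1, 8, 8, 1, 4, 1, 7 (length 7); the LCS DP confirms no longer common subsequence exists.

7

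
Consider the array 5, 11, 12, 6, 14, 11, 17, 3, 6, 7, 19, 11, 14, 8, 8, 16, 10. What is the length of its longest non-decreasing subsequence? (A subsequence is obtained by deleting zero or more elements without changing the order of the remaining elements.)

7

One longest non-decreasing subsequence is 5, 6, 6, 7, 11, 14, 16 (positions 1,4,9,10,12,13,16), of length 7; no longer one exists.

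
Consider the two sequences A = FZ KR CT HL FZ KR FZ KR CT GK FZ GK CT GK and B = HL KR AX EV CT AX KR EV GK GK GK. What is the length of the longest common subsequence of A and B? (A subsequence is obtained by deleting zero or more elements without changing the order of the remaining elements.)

6

A longest common subsequence is KR, CT, KR, GK, GK, GK (length 6); the LCS DP confirms no longer common subsequence exists.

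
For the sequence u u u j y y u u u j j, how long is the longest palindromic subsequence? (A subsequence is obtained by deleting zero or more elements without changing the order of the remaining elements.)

One longest palindromic subsequence is uuuyyuuu (positions 1,2,3,5,6,7,8,9); it reads the same forward and backward, and the interval DP gives dp[1][11] = 8.

8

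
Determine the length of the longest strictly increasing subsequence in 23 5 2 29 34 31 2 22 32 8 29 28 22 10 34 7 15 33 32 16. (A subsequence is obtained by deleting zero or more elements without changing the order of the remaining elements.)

5

Let dp[i] be the longest increasing subsequence ending at position i. Then dp = [1, 1, 1, 2, 3, 3, 1, 2, 4, 2, 3, 3, 3, 3, 5, 2, 4, 5, 5, 5].
The maximum is 5; one witness is 23, 29, 31, 32, 34 at positions 1,4,6,9,15.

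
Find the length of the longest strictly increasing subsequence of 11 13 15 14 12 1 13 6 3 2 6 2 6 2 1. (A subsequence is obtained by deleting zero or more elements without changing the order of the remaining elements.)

3

One longest increasing subsequence is 11, 13, 15 (positions 1,2,3), of length 3; no longer one exists.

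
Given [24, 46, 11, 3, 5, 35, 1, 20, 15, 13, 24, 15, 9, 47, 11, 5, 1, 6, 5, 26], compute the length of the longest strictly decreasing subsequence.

8

Scanning left to right, the best length ending at each element is: 24→1, 46→1, 11→2, 3→3, 5→3, 35→2, 1→4, 20→3, 15→4, 13→5, 24→3, 15→4, 9→6, 47→1, 11→6, 5→7, 1→8, 6→7, 5→8, 26→3.
So the longest decreasing subsequence has length 8, e.g. 46, 35, 20, 15, 13, 9, 5, 1.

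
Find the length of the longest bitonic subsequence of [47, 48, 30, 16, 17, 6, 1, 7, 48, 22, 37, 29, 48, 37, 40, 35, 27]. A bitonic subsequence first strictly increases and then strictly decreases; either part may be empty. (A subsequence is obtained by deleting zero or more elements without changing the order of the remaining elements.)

8

One longest bitonic subsequence is 16, 17, 22, 37, 48, 40, 35, 27 (positions 4,5,10,11,13,15,16,17): it rises to 48 then falls. Length 8 is optimal.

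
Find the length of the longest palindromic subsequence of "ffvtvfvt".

One longest palindromic subsequence is tvfvt (positions 4,5,6,7,8); it reads the same forward and backward, and the interval DP gives dp[1][8] = 5.

5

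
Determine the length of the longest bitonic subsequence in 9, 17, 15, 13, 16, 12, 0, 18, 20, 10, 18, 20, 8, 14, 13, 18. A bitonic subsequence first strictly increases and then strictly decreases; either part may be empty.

8

Let inc[i] be the LIS ending at i and dec[i] the longest strictly decreasing subsequence starting at i. inc = [1, 2, 2, 2, 3, 2, 1, 4, 5, 2, 4, 5, 2, 3, 3, 4], dec = [2, 6, 5, 4, 4, 3, 1, 3, 4, 2, 3, 3, 1, 2, 1, 1].
max_i inc[i]+dec[i]−1 = 8, with one witness 9, 15, 16, 18, 20, 18, 14, 13.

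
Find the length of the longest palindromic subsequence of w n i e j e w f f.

5

One longest palindromic subsequence is wejew (positions 1,4,5,6,7); it reads the same forward and backward, and the interval DP gives dp[1][9] = 5.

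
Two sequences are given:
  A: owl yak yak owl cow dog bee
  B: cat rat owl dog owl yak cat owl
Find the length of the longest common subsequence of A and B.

A longest common subsequence is owl, yak, owl (length 3); the LCS DP confirms no longer common subsequence exists.

3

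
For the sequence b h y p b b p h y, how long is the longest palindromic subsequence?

6

One longest palindromic subsequence is ypbbpy (positions 3,4,5,6,7,9); it reads the same forward and backward, and the interval DP gives dp[1][9] = 6.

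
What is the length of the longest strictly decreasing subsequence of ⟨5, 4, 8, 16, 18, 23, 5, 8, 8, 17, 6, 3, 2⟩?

Let dp[i] be the longest decreasing subsequence ending at position i. Then dp = [1, 2, 1, 1, 1, 1, 2, 2, 2, 2, 3, 4, 5].
The maximum is 5; one witness is 16, 8, 6, 3, 2 at positions 4,8,11,12,13.

5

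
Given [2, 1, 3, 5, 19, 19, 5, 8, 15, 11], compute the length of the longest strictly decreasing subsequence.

3

One longest decreasing subsequence is 19, 15, 11 (positions 5,9,10), of length 3; no longer one exists.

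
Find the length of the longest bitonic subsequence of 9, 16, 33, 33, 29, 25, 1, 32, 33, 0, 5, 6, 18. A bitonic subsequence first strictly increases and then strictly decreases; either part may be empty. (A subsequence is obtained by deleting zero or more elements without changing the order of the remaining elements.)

7

One longest bitonic subsequence is 9, 16, 33, 29, 25, 1, 0 (positions 1,2,3,5,6,7,10): it rises to 33 then falls. Length 7 is optimal.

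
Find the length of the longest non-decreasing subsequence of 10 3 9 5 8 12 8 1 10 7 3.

5

One longest non-decreasing subsequence is 3, 5, 8, 8, 10 (positions 2,4,5,7,9), of length 5; no longer one exists.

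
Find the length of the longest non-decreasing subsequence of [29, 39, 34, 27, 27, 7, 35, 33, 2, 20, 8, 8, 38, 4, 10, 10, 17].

Scanning left to right, the best length ending at each element is: 29→1, 39→2, 34→2, 27→1, 27→2, 7→1, 35→3, 33→3, 2→1, 20→2, 8→2, 8→3, 38→4, 4→2, 10→4, 10→5, 17→6.
So the longest non-decreasing subsequence has length 6, e.g. 7, 8, 8, 10, 10, 17.

6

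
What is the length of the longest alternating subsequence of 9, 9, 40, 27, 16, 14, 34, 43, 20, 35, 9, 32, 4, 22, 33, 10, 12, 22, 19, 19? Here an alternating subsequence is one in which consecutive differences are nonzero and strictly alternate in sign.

A longest alternating subsequence is 9, 40, 27, 34, 20, 35, 9, 32, 4, 22, 10, 22, 19 (positions 1,3,4,7,9,10,11,12,13,14,16,18,19); its 12 consecutive differences strictly alternate in sign, and length 13 is optimal.

13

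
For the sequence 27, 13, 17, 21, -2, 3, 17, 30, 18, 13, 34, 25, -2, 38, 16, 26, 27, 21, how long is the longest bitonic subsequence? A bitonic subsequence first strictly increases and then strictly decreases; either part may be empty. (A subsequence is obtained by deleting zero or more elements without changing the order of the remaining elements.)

8

One longest bitonic subsequence is 13, 17, 21, 30, 34, 38, 27, 21 (positions 2,3,4,8,11,14,17,18): it rises to 38 then falls. Length 8 is optimal.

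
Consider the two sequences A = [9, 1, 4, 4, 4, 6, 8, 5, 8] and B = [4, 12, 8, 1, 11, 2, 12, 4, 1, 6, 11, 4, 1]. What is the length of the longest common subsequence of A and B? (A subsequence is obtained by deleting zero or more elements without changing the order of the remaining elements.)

3

Backtracking the LCS table gives one alignment: 1 (A2,B4) → 4 (A3,B8) → 4 (A4,B12).
So the longest common subsequence has length 3.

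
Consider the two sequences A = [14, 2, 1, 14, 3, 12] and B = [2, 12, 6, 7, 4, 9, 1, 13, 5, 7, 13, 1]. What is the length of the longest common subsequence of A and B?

2

Backtracking the LCS table gives one alignment: 2 (A2,B1) → 1 (A3,B12).
So the longest common subsequence has length 2.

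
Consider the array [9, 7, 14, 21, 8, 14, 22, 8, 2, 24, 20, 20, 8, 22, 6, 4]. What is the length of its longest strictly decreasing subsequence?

One longest decreasing subsequence is 21, 14, 8, 6, 4 (positions 4,6,8,15,16), of length 5; no longer one exists.

5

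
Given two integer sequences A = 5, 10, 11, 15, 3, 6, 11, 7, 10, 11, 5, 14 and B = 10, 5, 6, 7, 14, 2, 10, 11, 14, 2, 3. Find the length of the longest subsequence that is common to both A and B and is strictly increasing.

A longest common strictly increasing subsequence is 5, 6, 7, 10, 11, 14 (length 6); it appears in order in both A and B, and no longer such subsequence exists.

6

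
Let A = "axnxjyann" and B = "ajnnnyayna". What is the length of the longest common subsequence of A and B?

5

Backtracking the LCS table gives one alignment: a (A1,B1) → n (A3,B5) → y (A6,B6) → a (A7,B7) → n (A8,B9).
So the longest common subsequence has length 5.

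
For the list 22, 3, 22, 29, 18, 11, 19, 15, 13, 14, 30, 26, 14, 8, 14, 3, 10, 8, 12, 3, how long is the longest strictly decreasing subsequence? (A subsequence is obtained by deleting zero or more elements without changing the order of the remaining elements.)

Scanning left to right, the best length ending at each element is: 22→1, 3→2, 22→1, 29→1, 18→2, 11→3, 19→2, 15→3, 13→4, 14→4, 30→1, 26→2, 14→4, 8→5, 14→4, 3→6, 10→5, 8→6, 12→5, 3→7.
So the longest decreasing subsequence has length 7, e.g. 22, 18, 15, 13, 10, 8, 3.

7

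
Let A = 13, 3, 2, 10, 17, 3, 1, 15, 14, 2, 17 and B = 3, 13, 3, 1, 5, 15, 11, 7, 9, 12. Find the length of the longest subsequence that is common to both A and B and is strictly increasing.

For each value that appears in both, track the longest common increasing run ending there.
The best achievable length is 2; one witness is 3, 15 (A-positions 2,8, B-positions 1,6).

2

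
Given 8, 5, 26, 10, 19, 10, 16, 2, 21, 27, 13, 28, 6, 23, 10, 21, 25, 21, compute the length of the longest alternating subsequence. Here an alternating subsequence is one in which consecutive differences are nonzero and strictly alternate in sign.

16

A longest alternating subsequence is 8, 5, 26, 10, 19, 10, 16, 2, 21, 13, 28, 6, 23, 10, 25, 21 (positions 1,2,3,4,5,6,7,8,9,11,12,13,14,15,17,18); its 15 consecutive differences strictly alternate in sign, and length 16 is optimal.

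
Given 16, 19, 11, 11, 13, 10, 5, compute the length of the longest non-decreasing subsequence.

One longest non-decreasing subsequence is 11, 11, 13 (positions 3,4,5), of length 3; no longer one exists.

3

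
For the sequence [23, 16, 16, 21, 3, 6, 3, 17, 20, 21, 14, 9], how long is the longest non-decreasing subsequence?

5

Scanning left to right, the best length ending at each element is: 23→1, 16→1, 16→2, 21→3, 3→1, 6→2, 3→2, 17→3, 20→4, 21→5, 14→3, 9→3.
So the longest non-decreasing subsequence has length 5, e.g. 16, 16, 17, 20, 21.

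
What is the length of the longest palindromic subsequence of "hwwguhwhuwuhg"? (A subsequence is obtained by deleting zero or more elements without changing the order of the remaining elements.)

One longest palindromic subsequence is hwuhwhuwh (positions 1,3,5,6,7,8,9,10,12); it reads the same forward and backward, and the interval DP gives dp[1][13] = 9.

9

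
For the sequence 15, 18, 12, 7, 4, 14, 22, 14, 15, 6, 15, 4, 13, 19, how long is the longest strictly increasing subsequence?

One longest increasing subsequence is 12, 14, 15, 19 (positions 3,6,9,14), of length 4; no longer one exists.

4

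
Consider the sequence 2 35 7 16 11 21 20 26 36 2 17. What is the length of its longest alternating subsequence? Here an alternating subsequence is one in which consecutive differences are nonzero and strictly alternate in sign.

A longest alternating subsequence is 2, 35, 7, 16, 11, 21, 20, 26, 2, 17 (positions 1,2,3,4,5,6,7,8,10,11); its 9 consecutive differences strictly alternate in sign, and length 10 is optimal.

10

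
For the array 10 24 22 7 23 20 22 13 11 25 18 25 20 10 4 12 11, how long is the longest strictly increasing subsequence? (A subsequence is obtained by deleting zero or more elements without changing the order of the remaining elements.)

Scanning left to right, the best length ending at each element is: 10→1, 24→2, 22→2, 7→1, 23→3, 20→2, 22→3, 13→2, 11→2, 25→4, 18→3, 25→4, 20→4, 10→2, 4→1, 12→3, 11→3.
So the longest increasing subsequence has length 4, e.g. 10, 22, 23, 25.

4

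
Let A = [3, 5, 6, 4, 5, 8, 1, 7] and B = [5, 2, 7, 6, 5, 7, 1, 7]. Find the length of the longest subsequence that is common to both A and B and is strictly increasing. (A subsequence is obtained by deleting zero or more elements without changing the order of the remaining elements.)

For each value that appears in both, track the longest common increasing run ending there.
The best achievable length is 3; one witness is 5, 6, 7 (A-positions 2,3,8, B-positions 1,4,6).

3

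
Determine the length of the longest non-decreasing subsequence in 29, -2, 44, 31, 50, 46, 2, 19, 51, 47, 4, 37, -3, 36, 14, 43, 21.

One longest non-decreasing subsequence is -2, 2, 19, 37, 43 (positions 2,7,8,12,16), of length 5; no longer one exists.

5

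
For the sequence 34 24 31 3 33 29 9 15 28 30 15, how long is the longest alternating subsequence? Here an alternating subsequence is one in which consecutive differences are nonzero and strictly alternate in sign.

Track the best alternating length ending on an up-step vs a down-step at each position: up/down = 1/1, 1/2, 3/2, 1/4, 5/2, 5/6, 5/6, 7/6, 7/6, 7/6, 7/8.
The maximum over both is 8; one such subsequence is 34, 24, 31, 3, 33, 9, 28, 15.

8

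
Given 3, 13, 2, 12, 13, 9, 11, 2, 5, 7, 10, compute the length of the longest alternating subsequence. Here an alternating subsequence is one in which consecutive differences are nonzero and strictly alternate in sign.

8

Track the best alternating length ending on an up-step vs a down-step at each position: up/down = 1/1, 2/1, 1/3, 4/3, 4/1, 4/5, 6/5, 1/7, 8/7, 8/7, 8/7.
The maximum over both is 8; one such subsequence is 3, 13, 2, 12, 9, 11, 2, 5.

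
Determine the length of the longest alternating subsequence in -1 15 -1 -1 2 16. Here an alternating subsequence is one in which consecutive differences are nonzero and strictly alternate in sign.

Track the best alternating length ending on an up-step vs a down-step at each position: up/down = 1/1, 2/1, 1/3, 1/3, 4/3, 4/1.
The maximum over both is 4; one such subsequence is -1, 15, -1, 2.

4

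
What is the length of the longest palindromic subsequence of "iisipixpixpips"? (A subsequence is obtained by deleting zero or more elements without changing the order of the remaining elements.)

Using dp[i][j] = 2 + dp[i+1][j−1] if the ends match, else max(dp[i+1][j], dp[i][j−1]):
dp[1][14] = 9. A witness is spipxpips at positions 3,5,6,8,10,11,12,13,14.

9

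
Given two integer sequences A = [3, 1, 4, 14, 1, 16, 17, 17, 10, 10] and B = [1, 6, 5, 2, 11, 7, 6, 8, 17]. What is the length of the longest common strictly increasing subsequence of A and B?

A longest common strictly increasing subsequence is 1, 17 (length 2); it appears in order in both A and B, and no longer such subsequence exists.

2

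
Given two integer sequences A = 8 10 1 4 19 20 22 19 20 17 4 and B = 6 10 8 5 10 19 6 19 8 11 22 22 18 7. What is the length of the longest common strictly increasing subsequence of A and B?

A longest common strictly increasing subsequence is 8, 10, 19, 22 (length 4); it appears in order in both A and B, and no longer such subsequence exists.

4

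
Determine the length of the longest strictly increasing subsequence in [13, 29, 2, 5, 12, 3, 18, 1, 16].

Let dp[i] be the longest increasing subsequence ending at position i. Then dp = [1, 2, 1, 2, 3, 2, 4, 1, 4].
The maximum is 4; one witness is 2, 5, 12, 18 at positions 3,4,5,7.

4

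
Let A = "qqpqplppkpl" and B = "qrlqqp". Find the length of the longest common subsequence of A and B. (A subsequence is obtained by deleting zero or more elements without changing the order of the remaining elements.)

Backtracking the LCS table gives one alignment: q (A1,B1) → q (A2,B4) → q (A4,B5) → p (A10,B6).
So the longest common subsequence has length 4.

4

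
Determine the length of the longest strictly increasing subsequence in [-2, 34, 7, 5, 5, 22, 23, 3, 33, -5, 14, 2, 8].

5

Scanning left to right, the best length ending at each element is: -2→1, 34→2, 7→2, 5→2, 5→2, 22→3, 23→4, 3→2, 33→5, -5→1, 14→3, 2→2, 8→3.
So the longest increasing subsequence has length 5, e.g. -2, 7, 22, 23, 33.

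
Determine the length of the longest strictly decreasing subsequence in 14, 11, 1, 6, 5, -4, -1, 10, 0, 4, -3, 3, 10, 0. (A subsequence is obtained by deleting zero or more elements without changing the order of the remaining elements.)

7

One longest decreasing subsequence is 14, 11, 6, 5, 4, 3, 0 (positions 1,2,4,5,10,12,14), of length 7; no longer one exists.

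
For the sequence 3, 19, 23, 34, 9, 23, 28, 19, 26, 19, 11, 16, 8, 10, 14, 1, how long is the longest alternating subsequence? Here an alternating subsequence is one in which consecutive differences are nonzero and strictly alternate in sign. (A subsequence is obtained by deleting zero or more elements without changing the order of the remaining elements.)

11

A longest alternating subsequence is 3, 19, 9, 23, 19, 26, 11, 16, 8, 10, 1 (positions 1,2,5,6,8,9,11,12,13,14,16); its 10 consecutive differences strictly alternate in sign, and length 11 is optimal.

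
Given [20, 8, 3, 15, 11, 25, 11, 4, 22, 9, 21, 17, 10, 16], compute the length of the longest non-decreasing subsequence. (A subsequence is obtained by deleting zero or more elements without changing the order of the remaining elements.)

5

One longest non-decreasing subsequence is 3, 4, 9, 10, 16 (positions 3,8,10,13,14), of length 5; no longer one exists.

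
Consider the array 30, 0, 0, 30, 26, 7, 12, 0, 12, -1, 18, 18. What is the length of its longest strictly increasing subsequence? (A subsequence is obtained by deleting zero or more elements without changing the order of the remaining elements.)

4

Scanning left to right, the best length ending at each element is: 30→1, 0→1, 0→1, 30→2, 26→2, 7→2, 12→3, 0→1, 12→3, -1→1, 18→4, 18→4.
So the longest increasing subsequence has length 4, e.g. 0, 7, 12, 18.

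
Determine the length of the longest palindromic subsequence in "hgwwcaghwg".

6

One longest palindromic subsequence is hgwwgh (positions 1,2,3,4,7,8); it reads the same forward and backward, and the interval DP gives dp[1][10] = 6.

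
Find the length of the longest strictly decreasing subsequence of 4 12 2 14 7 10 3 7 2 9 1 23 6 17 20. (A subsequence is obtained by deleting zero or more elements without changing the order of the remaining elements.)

5

Scanning left to right, the best length ending at each element is: 4→1, 12→1, 2→2, 14→1, 7→2, 10→2, 3→3, 7→3, 2→4, 9→3, 1→5, 23→1, 6→4, 17→2, 20→2.
So the longest decreasing subsequence has length 5, e.g. 12, 7, 3, 2, 1.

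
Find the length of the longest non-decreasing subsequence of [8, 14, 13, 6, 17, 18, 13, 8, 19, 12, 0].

Let dp[i] be the longest non-decreasing subsequence ending at position i. Then dp = [1, 2, 2, 1, 3, 4, 3, 2, 5, 3, 1].
The maximum is 5; one witness is 8, 14, 17, 18, 19 at positions 1,2,5,6,9.

5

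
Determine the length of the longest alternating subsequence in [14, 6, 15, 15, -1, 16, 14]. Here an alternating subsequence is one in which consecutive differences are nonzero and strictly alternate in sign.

6

Track the best alternating length ending on an up-step vs a down-step at each position: up/down = 1/1, 1/2, 3/1, 3/1, 1/4, 5/1, 5/6.
The maximum over both is 6; one such subsequence is 14, 6, 15, -1, 16, 14.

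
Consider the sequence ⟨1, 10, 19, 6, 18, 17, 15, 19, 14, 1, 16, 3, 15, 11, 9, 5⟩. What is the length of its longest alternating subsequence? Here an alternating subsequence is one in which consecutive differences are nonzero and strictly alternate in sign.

Track the best alternating length ending on an up-step vs a down-step at each position: up/down = 1/1, 2/1, 2/1, 2/3, 4/3, 4/5, 4/5, 6/1, 4/7, 1/7, 8/7, 8/9, 10/9, 10/11, 10/11, 10/11.
The maximum over both is 11; one such subsequence is 1, 10, 6, 18, 17, 19, 14, 16, 3, 15, 11.

11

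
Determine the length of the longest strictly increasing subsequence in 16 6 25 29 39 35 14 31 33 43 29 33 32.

One longest increasing subsequence is 16, 25, 29, 31, 33, 43 (positions 1,3,4,8,9,10), of length 6; no longer one exists.

6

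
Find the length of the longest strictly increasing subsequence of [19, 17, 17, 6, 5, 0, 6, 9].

One longest increasing subsequence is 5, 6, 9 (positions 5,7,8), of length 3; no longer one exists.

3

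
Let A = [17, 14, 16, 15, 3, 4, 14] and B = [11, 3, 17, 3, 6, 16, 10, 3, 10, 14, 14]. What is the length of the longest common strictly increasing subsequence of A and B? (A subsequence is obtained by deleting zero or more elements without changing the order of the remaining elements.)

For each value that appears in both, track the longest common increasing run ending there.
The best achievable length is 2; one witness is 3, 14 (A-positions 5,7, B-positions 2,10).

2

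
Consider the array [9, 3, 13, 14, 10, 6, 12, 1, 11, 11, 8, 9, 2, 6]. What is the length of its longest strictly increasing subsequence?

4

Let dp[i] be the longest increasing subsequence ending at position i. Then dp = [1, 1, 2, 3, 2, 2, 3, 1, 3, 3, 3, 4, 2, 3].
The maximum is 4; one witness is 3, 6, 8, 9 at positions 2,6,11,12.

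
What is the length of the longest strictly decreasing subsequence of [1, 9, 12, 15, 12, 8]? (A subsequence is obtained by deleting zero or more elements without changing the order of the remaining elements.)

3

Scanning left to right, the best length ending at each element is: 1→1, 9→1, 12→1, 15→1, 12→2, 8→3.
So the longest decreasing subsequence has length 3, e.g. 15, 12, 8.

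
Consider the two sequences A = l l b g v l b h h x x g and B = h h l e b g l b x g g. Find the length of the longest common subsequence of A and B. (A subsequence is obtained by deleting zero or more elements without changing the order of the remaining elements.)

7

Backtracking the LCS table gives one alignment: l (A1,B3) → b (A3,B5) → g (A4,B6) → l (A6,B7) → b (A7,B8) → x (A10,B9) → g (A12,B11).
So the longest common subsequence has length 7.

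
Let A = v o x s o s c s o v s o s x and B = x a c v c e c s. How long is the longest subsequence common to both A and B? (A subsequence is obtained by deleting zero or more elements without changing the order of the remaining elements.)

Backtracking the LCS table gives one alignment: x (A3,B1) → c (A7,B3) → v (A10,B4) → s (A13,B8).
So the longest common subsequence has length 4.

4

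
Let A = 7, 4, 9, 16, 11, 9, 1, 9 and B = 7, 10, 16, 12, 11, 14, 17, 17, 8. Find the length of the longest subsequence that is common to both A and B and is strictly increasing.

2

For each value that appears in both, track the longest common increasing run ending there.
The best achievable length is 2; one witness is 7, 16 (A-positions 1,4, B-positions 1,3).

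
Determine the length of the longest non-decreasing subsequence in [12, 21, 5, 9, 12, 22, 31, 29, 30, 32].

Let dp[i] be the longest non-decreasing subsequence ending at position i. Then dp = [1, 2, 1, 2, 3, 4, 5, 5, 6, 7].
The maximum is 7; one witness is 5, 9, 12, 22, 29, 30, 32 at positions 3,4,5,6,8,9,10.

7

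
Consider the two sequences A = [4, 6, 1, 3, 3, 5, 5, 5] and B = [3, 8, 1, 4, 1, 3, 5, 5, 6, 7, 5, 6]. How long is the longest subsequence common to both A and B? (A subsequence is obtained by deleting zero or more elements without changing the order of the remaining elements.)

6

Backtracking the LCS table gives one alignment: 4 (A1,B4) → 1 (A3,B5) → 3 (A5,B6) → 5 (A6,B7) → 5 (A7,B8) → 5 (A8,B11).
So the longest common subsequence has length 6.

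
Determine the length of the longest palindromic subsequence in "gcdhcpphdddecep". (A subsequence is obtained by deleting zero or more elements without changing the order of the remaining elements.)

8

One longest palindromic subsequence is cdhpphdc (positions 2,3,4,6,7,8,11,13); it reads the same forward and backward, and the interval DP gives dp[1][15] = 8.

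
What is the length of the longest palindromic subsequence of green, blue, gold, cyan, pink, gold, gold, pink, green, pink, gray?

One longest palindromic subsequence is green pink gold gold pink green (positions 1,5,6,7,8,9); it reads the same forward and backward, and the interval DP gives dp[1][11] = 6.

6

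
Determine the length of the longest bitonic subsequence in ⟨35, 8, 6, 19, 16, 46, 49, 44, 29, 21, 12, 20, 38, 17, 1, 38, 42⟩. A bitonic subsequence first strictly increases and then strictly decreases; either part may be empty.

10

Let inc[i] be the LIS ending at i and dec[i] the longest strictly decreasing subsequence starting at i. inc = [1, 1, 1, 2, 2, 3, 4, 3, 3, 3, 2, 3, 4, 3, 1, 4, 5], dec = [6, 3, 2, 4, 3, 7, 7, 6, 5, 4, 2, 3, 3, 2, 1, 1, 1].
max_i inc[i]+dec[i]−1 = 10, with one witness 8, 19, 46, 49, 44, 29, 21, 20, 17, 1.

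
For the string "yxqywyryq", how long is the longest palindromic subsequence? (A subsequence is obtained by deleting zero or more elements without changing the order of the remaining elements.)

Using dp[i][j] = 2 + dp[i+1][j−1] if the ends match, else max(dp[i+1][j], dp[i][j−1]):
dp[1][9] = 5. A witness is qyryq at positions 3,4,7,8,9.

5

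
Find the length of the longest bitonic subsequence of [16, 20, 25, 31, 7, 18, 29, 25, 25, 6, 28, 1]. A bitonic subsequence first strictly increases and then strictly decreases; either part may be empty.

8

One longest bitonic subsequence is 16, 20, 25, 31, 29, 25, 6, 1 (positions 1,2,3,4,7,9,10,12): it rises to 31 then falls. Length 8 is optimal.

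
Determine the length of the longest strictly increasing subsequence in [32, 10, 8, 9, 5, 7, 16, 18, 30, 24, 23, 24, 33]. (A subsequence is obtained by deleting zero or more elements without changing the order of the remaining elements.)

7

Scanning left to right, the best length ending at each element is: 32→1, 10→1, 8→1, 9→2, 5→1, 7→2, 16→3, 18→4, 30→5, 24→5, 23→5, 24→6, 33→7.
So the longest increasing subsequence has length 7, e.g. 8, 9, 16, 18, 23, 24, 33.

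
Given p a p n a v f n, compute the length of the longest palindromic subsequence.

One longest palindromic subsequence is nfn (positions 4,7,8); it reads the same forward and backward, and the interval DP gives dp[1][8] = 3.

3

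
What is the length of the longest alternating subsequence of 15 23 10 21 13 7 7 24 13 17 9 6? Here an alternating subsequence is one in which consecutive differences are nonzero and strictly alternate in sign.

9

Track the best alternating length ending on an up-step vs a down-step at each position: up/down = 1/1, 2/1, 1/3, 4/3, 4/5, 1/5, 1/5, 6/1, 6/7, 8/7, 6/9, 1/9.
The maximum over both is 9; one such subsequence is 15, 23, 10, 21, 13, 24, 13, 17, 9.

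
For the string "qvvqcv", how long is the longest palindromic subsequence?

One longest palindromic subsequence is qvvq (positions 1,2,3,4); it reads the same forward and backward, and the interval DP gives dp[1][6] = 4.

4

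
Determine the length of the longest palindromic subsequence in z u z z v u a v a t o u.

One longest palindromic subsequence is uavau (positions 2,7,8,9,12); it reads the same forward and backward, and the interval DP gives dp[1][12] = 5.

5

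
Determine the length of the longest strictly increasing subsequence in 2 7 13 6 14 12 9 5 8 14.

One longest increasing subsequence is 2, 7, 13, 14 (positions 1,2,3,5), of length 4; no longer one exists.

4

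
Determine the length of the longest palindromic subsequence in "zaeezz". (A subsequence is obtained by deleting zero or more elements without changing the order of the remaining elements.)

One longest palindromic subsequence is zeez (positions 1,3,4,6); it reads the same forward and backward, and the interval DP gives dp[1][6] = 4.

4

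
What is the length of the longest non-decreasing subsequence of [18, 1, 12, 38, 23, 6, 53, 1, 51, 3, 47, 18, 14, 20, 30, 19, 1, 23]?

6

Let dp[i] be the longest non-decreasing subsequence ending at position i. Then dp = [1, 1, 2, 3, 3, 2, 4, 2, 4, 3, 4, 4, 4, 5, 6, 5, 3, 6].
The maximum is 6; one witness is 1, 1, 3, 18, 20, 30 at positions 2,8,10,12,14,15.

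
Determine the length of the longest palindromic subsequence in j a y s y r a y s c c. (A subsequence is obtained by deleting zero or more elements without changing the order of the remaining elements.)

Using dp[i][j] = 2 + dp[i+1][j−1] if the ends match, else max(dp[i+1][j], dp[i][j−1]):
dp[1][11] = 5. A witness is syays at positions 4,5,7,8,9.

5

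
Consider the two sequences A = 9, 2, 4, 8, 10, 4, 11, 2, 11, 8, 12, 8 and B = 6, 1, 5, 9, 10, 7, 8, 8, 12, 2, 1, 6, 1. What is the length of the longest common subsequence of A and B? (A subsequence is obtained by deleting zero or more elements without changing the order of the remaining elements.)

4

Backtracking the LCS table gives one alignment: 9 (A1,B4) → 8 (A4,B7) → 8 (A10,B8) → 12 (A11,B9).
So the longest common subsequence has length 4.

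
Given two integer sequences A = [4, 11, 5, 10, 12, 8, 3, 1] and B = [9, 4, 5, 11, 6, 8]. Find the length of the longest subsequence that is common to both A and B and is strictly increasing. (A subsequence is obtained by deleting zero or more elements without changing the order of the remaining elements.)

3

For each value that appears in both, track the longest common increasing run ending there.
The best achievable length is 3; one witness is 4, 5, 8 (A-positions 1,3,6, B-positions 2,3,6).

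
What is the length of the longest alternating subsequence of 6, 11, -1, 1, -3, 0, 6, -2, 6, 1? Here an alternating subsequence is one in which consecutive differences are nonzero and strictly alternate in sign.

A longest alternating subsequence is 6, 11, -1, 1, -3, 0, -2, 6, 1 (positions 1,2,3,4,5,6,8,9,10); its 8 consecutive differences strictly alternate in sign, and length 9 is optimal.

9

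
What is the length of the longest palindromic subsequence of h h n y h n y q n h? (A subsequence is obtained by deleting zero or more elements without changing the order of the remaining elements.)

7

Using dp[i][j] = 2 + dp[i+1][j−1] if the ends match, else max(dp[i+1][j], dp[i][j−1]):
dp[1][10] = 7. A witness is hnynynh at positions 1,3,4,6,7,9,10.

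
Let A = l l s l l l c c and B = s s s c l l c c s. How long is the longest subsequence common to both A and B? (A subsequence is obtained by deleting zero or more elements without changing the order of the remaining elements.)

A longest common subsequence is sllcc (length 5); the LCS DP confirms no longer common subsequence exists.

5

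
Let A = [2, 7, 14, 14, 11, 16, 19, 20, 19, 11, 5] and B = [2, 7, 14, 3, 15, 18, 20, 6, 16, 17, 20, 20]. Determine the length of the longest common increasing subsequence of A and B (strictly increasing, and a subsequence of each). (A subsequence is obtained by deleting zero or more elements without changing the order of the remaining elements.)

5

A longest common strictly increasing subsequence is 2, 7, 14, 16, 20 (length 5); it appears in order in both A and B, and no longer such subsequence exists.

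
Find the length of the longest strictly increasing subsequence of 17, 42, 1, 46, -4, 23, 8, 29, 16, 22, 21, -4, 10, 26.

Scanning left to right, the best length ending at each element is: 17→1, 42→2, 1→1, 46→3, -4→1, 23→2, 8→2, 29→3, 16→3, 22→4, 21→4, -4→1, 10→3, 26→5.
So the longest increasing subsequence has length 5, e.g. 1, 8, 16, 22, 26.

5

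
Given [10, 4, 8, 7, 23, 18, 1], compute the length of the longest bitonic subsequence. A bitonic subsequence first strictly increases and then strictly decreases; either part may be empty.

5

Let inc[i] be the LIS ending at i and dec[i] the longest strictly decreasing subsequence starting at i. inc = [1, 1, 2, 2, 3, 3, 1], dec = [4, 2, 3, 2, 3, 2, 1].
max_i inc[i]+dec[i]−1 = 5, with one witness 4, 8, 23, 18, 1.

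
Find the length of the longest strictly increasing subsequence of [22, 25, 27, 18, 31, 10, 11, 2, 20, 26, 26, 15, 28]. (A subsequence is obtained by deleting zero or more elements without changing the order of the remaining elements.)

5

Let dp[i] be the longest increasing subsequence ending at position i. Then dp = [1, 2, 3, 1, 4, 1, 2, 1, 3, 4, 4, 3, 5].
The maximum is 5; one witness is 10, 11, 20, 26, 28 at positions 6,7,9,10,13.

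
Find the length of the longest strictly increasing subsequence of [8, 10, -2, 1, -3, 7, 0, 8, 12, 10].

5

Let dp[i] be the longest increasing subsequence ending at position i. Then dp = [1, 2, 1, 2, 1, 3, 2, 4, 5, 5].
The maximum is 5; one witness is -2, 1, 7, 8, 12 at positions 3,4,6,8,9.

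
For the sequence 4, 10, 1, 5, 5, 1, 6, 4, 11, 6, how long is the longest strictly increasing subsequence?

4

Scanning left to right, the best length ending at each element is: 4→1, 10→2, 1→1, 5→2, 5→2, 1→1, 6→3, 4→2, 11→4, 6→3.
So the longest increasing subsequence has length 4, e.g. 4, 5, 6, 11.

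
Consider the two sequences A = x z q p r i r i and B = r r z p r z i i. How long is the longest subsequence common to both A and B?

5

Backtracking the LCS table gives one alignment: z (A2,B3) → p (A4,B4) → r (A5,B5) → i (A6,B7) → i (A8,B8).
So the longest common subsequence has length 5.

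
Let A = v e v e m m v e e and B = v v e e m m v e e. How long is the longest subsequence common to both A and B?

8

A longest common subsequence is veemmvee (length 8); the LCS DP confirms no longer common subsequence exists.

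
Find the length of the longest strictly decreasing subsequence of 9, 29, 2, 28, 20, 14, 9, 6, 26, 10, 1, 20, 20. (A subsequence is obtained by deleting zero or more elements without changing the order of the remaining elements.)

One longest decreasing subsequence is 29, 28, 20, 14, 9, 6, 1 (positions 2,4,5,6,7,8,11), of length 7; no longer one exists.

7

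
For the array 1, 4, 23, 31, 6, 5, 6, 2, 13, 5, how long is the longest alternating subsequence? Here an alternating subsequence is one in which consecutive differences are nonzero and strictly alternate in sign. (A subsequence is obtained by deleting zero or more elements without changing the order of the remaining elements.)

Track the best alternating length ending on an up-step vs a down-step at each position: up/down = 1/1, 2/1, 2/1, 2/1, 2/3, 2/3, 4/3, 2/5, 6/3, 6/7.
The maximum over both is 7; one such subsequence is 1, 23, 5, 6, 2, 13, 5.

7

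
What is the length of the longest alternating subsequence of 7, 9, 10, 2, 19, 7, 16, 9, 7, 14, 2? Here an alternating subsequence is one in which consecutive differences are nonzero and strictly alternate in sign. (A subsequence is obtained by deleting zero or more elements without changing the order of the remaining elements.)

9

Track the best alternating length ending on an up-step vs a down-step at each position: up/down = 1/1, 2/1, 2/1, 1/3, 4/1, 4/5, 6/5, 6/7, 4/7, 8/7, 1/9.
The maximum over both is 9; one such subsequence is 7, 9, 2, 19, 7, 16, 9, 14, 2.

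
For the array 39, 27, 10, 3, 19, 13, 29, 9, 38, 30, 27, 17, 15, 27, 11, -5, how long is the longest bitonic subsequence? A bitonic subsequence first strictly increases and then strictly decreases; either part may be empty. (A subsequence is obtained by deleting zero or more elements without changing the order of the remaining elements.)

One longest bitonic subsequence is 10, 19, 29, 38, 30, 27, 17, 15, 11, -5 (positions 3,5,7,9,10,11,12,13,15,16): it rises to 38 then falls. Length 10 is optimal.

10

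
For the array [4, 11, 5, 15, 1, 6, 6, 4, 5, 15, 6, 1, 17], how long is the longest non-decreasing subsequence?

6

One longest non-decreasing subsequence is 4, 5, 6, 6, 15, 17 (positions 1,3,6,7,10,13), of length 6; no longer one exists.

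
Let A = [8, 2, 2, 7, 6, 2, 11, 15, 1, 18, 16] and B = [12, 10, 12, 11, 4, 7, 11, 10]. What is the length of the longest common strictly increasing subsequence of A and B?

2

For each value that appears in both, track the longest common increasing run ending there.
The best achievable length is 2; one witness is 7, 11 (A-positions 4,7, B-positions 6,7).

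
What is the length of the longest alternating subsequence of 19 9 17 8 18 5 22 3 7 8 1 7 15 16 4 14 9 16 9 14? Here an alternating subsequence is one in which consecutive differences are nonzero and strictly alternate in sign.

17

A longest alternating subsequence is 19, 9, 17, 8, 18, 5, 22, 3, 7, 1, 7, 4, 14, 9, 16, 9, 14 (positions 1,2,3,4,5,6,7,8,9,11,12,15,16,17,18,19,20); its 16 consecutive differences strictly alternate in sign, and length 17 is optimal.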